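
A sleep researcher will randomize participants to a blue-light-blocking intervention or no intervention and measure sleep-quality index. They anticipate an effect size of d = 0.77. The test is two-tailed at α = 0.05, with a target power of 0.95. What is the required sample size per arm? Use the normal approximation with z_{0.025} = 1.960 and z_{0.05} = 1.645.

n = 44 per group

For two independent groups with equal n: n = 2·((z_{α/2} + z_β) / d)².
z_{α/2} + z_β = 1.960 + 1.645 = 3.605.
n = 2 × (3.605 / 0.77)² = 2 × 4.682² = 2 × 21.92 = 43.8.
Round up to the next whole participant.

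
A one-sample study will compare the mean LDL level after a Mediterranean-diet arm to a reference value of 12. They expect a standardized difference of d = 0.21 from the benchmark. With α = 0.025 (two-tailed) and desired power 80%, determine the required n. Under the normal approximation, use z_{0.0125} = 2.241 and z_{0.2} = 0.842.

For a one-sample test: n = ((z_{α/2} + z_β) / d)².
z_{α/2} + z_β = 2.241 + 0.842 = 3.083.
n = (3.083 / 0.21)² = 14.681² = 215.53.
Round up.

n = 216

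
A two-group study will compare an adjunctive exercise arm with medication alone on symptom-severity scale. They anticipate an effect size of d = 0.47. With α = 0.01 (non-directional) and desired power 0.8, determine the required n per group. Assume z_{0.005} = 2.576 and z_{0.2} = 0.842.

For two independent groups with equal n: n = 2·((z_{α/2} + z_β) / d)².
z_{α/2} + z_β = 2.576 + 0.842 = 3.418.
n = 2 × (3.418 / 0.47)² = 2 × 7.272² = 2 × 52.89 = 105.8.
Round up to the next whole participant.

n = 106 per group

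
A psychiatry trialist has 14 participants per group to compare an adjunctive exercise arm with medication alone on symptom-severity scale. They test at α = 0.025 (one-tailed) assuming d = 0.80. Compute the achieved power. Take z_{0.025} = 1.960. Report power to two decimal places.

For two equal groups, power = Φ(d·√(n/2) − z_{α}).
d·√(n/2) = 0.80 × √(14/2) = 0.80 × 2.646 = 2.117.
z_β = 2.117 − 1.960 = 0.157.
Power = Φ(0.157) = 0.562.

power ≈ 0.56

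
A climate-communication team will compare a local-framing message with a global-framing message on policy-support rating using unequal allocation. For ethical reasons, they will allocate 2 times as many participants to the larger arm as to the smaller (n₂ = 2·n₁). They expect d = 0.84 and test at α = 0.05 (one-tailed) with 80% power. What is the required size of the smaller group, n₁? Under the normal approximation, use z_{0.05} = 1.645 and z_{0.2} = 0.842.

n₁ = 14

With allocation ratio k = n₂/n₁ = 2, Var(x̄₁−x̄₂) = σ²(1/n₁ + 1/(k·n₁)) = σ²·(k+1)/(k·n₁).
So n₁ = (1 + 1/k)·((z_{α} + z_β)/d)² = 1.500 × (2.487/0.84)².
n₁ = 1.500 × 8.77 = 13.1.
Round up: n₁ = 14, giving n₂ = 2 × 14 = 28.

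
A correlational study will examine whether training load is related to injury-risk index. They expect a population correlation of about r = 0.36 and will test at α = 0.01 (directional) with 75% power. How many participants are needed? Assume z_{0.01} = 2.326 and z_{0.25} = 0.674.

Fisher's z: C = ½·ln((1+r)/(1−r)) = ½·ln(2.1250) = 0.3769.
n = ((z_{α} + z_β)/C)² + 3.
(2.326 + 0.674) / 0.3769 = 3.000 / 0.3769 = 7.960.
n = 7.960² + 3 = 63.36 + 3 = 66.4.
Round up.

n = 67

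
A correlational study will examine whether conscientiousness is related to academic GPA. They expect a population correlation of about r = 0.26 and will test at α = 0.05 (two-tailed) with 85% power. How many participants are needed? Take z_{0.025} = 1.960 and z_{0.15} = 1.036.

n = 130

Fisher's z: C = ½·ln((1+r)/(1−r)) = ½·ln(1.7027) = 0.2661.
n = ((z_{α/2} + z_β)/C)² + 3.
(1.960 + 1.036) / 0.2661 = 2.996 / 0.2661 = 11.259.
n = 11.259² + 3 = 126.76 + 3 = 129.8.
Round up.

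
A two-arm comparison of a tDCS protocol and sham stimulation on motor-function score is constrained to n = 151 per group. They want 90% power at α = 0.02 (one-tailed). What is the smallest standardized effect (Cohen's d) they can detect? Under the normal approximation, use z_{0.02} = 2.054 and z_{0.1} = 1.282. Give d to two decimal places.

d_min ≈ 0.38

For two independent groups of n = 151 each: d_min = (z_{α} + z_β)·√(2/n).
z-sum = 2.054 + 1.282 = 3.336.
d_min = 3.336 × √(2/151) = 3.336 × 0.1151 = 0.384.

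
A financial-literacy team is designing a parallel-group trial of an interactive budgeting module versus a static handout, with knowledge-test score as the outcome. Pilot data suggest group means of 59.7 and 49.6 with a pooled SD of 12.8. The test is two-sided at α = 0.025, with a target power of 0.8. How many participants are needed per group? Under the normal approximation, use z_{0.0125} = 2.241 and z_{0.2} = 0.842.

Cohen's d = |M₁ − M₂| / SD_pooled = |59.7 − 49.6| / 12.8 = 10.1 / 12.8 = 0.789.
For two independent groups with equal n: n = 2·((z_{α/2} + z_β) / d)².
z_{α/2} + z_β = 2.241 + 0.842 = 3.083.
n = 2 × (3.083 / 0.789)² = 2 × 3.907² = 2 × 15.27 = 30.5.
Round up to the next whole participant.

n = 31 per group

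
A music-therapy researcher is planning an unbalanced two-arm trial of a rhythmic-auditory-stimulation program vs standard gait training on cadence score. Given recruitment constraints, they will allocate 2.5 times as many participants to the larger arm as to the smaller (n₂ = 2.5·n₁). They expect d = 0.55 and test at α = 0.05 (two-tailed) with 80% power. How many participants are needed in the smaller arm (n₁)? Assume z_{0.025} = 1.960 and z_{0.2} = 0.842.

n₁ = 37

With allocation ratio k = n₂/n₁ = 2.5, Var(x̄₁−x̄₂) = σ²(1/n₁ + 1/(k·n₁)) = σ²·(k+1)/(k·n₁).
So n₁ = (1 + 1/k)·((z_{α/2} + z_β)/d)² = 1.400 × (2.802/0.55)².
n₁ = 1.400 × 25.95 = 36.3.
Round up: n₁ = 37, giving n₂ = ⌈2.5 × 37⌉ = ⌈92.5⌉ = 93.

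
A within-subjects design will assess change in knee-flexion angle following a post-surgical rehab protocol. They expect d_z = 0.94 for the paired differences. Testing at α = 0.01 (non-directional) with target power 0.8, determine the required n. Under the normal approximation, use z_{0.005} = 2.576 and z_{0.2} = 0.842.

For a paired (one-sample on differences) test: n = ((z_{α/2} + z_β) / d)².
z_{α/2} + z_β = 2.576 + 0.842 = 3.418.
n = (3.418 / 0.94)² = 3.636² = 13.22.
Round up.

n = 14 pairs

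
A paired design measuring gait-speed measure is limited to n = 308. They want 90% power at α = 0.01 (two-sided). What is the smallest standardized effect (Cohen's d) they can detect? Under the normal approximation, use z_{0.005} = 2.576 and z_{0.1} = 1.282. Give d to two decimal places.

For a single sample (or paired design) of n = 308: d_min = (z_{α/2} + z_β)/√n.
z-sum = 2.576 + 1.282 = 3.858.
d_min = 3.858 / √308 = 3.858 / 17.550 = 0.220.

d_min ≈ 0.22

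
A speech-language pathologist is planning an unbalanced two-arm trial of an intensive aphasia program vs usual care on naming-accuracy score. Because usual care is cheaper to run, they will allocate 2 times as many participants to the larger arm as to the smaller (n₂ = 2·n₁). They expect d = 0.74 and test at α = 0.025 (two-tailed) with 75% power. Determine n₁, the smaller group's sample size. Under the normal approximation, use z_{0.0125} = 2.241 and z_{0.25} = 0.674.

n₁ = 24

With allocation ratio k = n₂/n₁ = 2, Var(x̄₁−x̄₂) = σ²(1/n₁ + 1/(k·n₁)) = σ²·(k+1)/(k·n₁).
So n₁ = (1 + 1/k)·((z_{α/2} + z_β)/d)² = 1.500 × (2.915/0.74)².
n₁ = 1.500 × 15.52 = 23.3.
Round up: n₁ = 24, giving n₂ = 2 × 24 = 48.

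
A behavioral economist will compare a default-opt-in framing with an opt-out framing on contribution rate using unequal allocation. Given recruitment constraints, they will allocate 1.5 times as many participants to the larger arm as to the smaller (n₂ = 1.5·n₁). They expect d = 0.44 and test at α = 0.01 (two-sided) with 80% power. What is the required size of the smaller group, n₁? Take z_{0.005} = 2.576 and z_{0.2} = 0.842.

With allocation ratio k = n₂/n₁ = 1.5, Var(x̄₁−x̄₂) = σ²(1/n₁ + 1/(k·n₁)) = σ²·(k+1)/(k·n₁).
So n₁ = (1 + 1/k)·((z_{α/2} + z_β)/d)² = 1.667 × (3.418/0.44)².
n₁ = 1.667 × 60.34 = 100.6.
Round up: n₁ = 101, giving n₂ = ⌈1.5 × 101⌉ = ⌈151.5⌉ = 152.

n₁ = 101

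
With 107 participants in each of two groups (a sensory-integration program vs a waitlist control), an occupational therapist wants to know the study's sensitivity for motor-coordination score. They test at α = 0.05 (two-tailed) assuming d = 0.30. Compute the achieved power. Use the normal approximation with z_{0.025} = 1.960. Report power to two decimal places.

For two equal groups, power = Φ(d·√(n/2) − z_{α/2}).
d·√(n/2) = 0.30 × √(107/2) = 0.30 × 7.314 = 2.194.
z_β = 2.194 − 1.960 = 0.234.
Power = Φ(0.234) = 0.593.

power ≈ 0.59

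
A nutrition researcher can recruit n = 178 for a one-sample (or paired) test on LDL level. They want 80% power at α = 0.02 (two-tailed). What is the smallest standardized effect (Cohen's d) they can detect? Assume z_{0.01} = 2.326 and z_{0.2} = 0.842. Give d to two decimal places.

d_min ≈ 0.24

For a single sample (or paired design) of n = 178: d_min = (z_{α/2} + z_β)/√n.
z-sum = 2.326 + 0.842 = 3.168.
d_min = 3.168 / √178 = 3.168 / 13.342 = 0.237.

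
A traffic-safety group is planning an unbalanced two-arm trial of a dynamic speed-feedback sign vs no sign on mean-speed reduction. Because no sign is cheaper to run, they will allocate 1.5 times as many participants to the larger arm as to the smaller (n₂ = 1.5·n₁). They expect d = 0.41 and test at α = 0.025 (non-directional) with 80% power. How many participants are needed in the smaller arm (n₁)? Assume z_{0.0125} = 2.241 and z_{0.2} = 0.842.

n₁ = 95

With allocation ratio k = n₂/n₁ = 1.5, Var(x̄₁−x̄₂) = σ²(1/n₁ + 1/(k·n₁)) = σ²·(k+1)/(k·n₁).
So n₁ = (1 + 1/k)·((z_{α/2} + z_β)/d)² = 1.667 × (3.083/0.41)².
n₁ = 1.667 × 56.54 = 94.2.
Round up: n₁ = 95, giving n₂ = ⌈1.5 × 95⌉ = ⌈142.5⌉ = 143.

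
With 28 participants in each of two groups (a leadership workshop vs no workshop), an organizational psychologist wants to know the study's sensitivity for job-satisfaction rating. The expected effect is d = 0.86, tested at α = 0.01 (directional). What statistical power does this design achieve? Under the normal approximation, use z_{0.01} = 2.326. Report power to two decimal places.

power ≈ 0.81

For two equal groups, power = Φ(d·√(n/2) − z_{α}).
d·√(n/2) = 0.86 × √(28/2) = 0.86 × 3.742 = 3.218.
z_β = 3.218 − 2.326 = 0.892.
Power = Φ(0.892) = 0.814.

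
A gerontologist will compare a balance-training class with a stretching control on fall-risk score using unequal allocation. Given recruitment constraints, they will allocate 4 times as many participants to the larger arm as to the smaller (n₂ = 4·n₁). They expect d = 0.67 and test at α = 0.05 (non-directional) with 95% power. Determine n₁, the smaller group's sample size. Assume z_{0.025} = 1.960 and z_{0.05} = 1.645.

With allocation ratio k = n₂/n₁ = 4, Var(x̄₁−x̄₂) = σ²(1/n₁ + 1/(k·n₁)) = σ²·(k+1)/(k·n₁).
So n₁ = (1 + 1/k)·((z_{α/2} + z_β)/d)² = 1.250 × (3.605/0.67)².
n₁ = 1.250 × 28.95 = 36.2.
Round up: n₁ = 37, giving n₂ = 4 × 37 = 148.

n₁ = 37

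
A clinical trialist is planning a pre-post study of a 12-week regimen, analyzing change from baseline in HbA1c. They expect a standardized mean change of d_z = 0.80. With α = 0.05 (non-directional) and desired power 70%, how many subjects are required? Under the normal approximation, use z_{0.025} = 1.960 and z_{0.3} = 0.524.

n = 10 pairs

For a paired (one-sample on differences) test: n = ((z_{α/2} + z_β) / d)².
z_{α/2} + z_β = 1.960 + 0.524 = 2.484.
n = (2.484 / 0.80)² = 3.105² = 9.64.
Round up.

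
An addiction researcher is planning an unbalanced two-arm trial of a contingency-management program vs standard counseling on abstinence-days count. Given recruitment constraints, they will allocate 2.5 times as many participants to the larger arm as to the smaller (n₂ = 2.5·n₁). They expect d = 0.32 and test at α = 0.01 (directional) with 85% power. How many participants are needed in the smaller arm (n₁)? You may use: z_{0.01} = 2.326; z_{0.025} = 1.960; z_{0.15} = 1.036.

With allocation ratio k = n₂/n₁ = 2.5, Var(x̄₁−x̄₂) = σ²(1/n₁ + 1/(k·n₁)) = σ²·(k+1)/(k·n₁).
So n₁ = (1 + 1/k)·((z_{α} + z_β)/d)² = 1.400 × (3.362/0.32)².
n₁ = 1.400 × 110.38 = 154.5.
Round up: n₁ = 155, giving n₂ = ⌈2.5 × 155⌉ = ⌈387.5⌉ = 388.

n₁ = 155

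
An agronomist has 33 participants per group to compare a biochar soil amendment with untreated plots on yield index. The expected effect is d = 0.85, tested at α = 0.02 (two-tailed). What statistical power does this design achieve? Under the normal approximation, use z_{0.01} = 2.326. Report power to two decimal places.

For two equal groups, power = Φ(d·√(n/2) − z_{α/2}).
d·√(n/2) = 0.85 × √(33/2) = 0.85 × 4.062 = 3.453.
z_β = 3.453 − 2.326 = 1.127.
Power = Φ(1.127) = 0.870.

power ≈ 0.87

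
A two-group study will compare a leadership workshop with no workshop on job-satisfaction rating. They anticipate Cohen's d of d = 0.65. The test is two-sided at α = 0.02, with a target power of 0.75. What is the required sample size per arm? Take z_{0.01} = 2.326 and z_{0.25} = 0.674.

n = 43 per group

For two independent groups with equal n: n = 2·((z_{α/2} + z_β) / d)².
z_{α/2} + z_β = 2.326 + 0.674 = 3.000.
n = 2 × (3.000 / 0.65)² = 2 × 4.615² = 2 × 21.30 = 42.6.
Round up to the next whole participant.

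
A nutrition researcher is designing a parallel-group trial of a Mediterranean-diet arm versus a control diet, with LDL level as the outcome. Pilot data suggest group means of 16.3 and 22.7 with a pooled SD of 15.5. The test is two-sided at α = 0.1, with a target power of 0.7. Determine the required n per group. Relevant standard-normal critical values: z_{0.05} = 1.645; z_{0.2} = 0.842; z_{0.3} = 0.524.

n = 56 per group

Cohen's d = |M₁ − M₂| / SD_pooled = |16.3 − 22.7| / 15.5 = 6.4 / 15.5 = 0.413.
For two independent groups with equal n: n = 2·((z_{α/2} + z_β) / d)².
z_{α/2} + z_β = 1.645 + 0.524 = 2.169.
n = 2 × (2.169 / 0.413)² = 2 × 5.252² = 2 × 27.58 = 55.2.
Round up to the next whole participant.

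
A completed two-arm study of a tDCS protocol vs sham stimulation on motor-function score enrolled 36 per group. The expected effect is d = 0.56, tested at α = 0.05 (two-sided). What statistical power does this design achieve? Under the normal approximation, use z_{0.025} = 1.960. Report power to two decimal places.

power ≈ 0.66

For two equal groups, power = Φ(d·√(n/2) − z_{α/2}).
d·√(n/2) = 0.56 × √(36/2) = 0.56 × 4.243 = 2.376.
z_β = 2.376 − 1.960 = 0.416.
Power = Φ(0.416) = 0.661.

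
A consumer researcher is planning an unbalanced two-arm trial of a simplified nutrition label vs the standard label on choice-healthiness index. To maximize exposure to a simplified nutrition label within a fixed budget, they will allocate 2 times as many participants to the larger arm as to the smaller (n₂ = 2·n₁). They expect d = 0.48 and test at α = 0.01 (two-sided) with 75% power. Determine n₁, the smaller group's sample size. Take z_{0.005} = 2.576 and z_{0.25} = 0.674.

With allocation ratio k = n₂/n₁ = 2, Var(x̄₁−x̄₂) = σ²(1/n₁ + 1/(k·n₁)) = σ²·(k+1)/(k·n₁).
So n₁ = (1 + 1/k)·((z_{α/2} + z_β)/d)² = 1.500 × (3.250/0.48)².
n₁ = 1.500 × 45.84 = 68.8.
Round up: n₁ = 69, giving n₂ = 2 × 69 = 138.

n₁ = 69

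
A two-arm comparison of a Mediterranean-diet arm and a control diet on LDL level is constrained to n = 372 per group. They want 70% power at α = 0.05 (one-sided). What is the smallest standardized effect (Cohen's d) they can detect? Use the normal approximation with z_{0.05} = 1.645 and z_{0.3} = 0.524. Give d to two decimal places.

For two independent groups of n = 372 each: d_min = (z_{α} + z_β)·√(2/n).
z-sum = 1.645 + 0.524 = 2.169.
d_min = 2.169 × √(2/372) = 2.169 × 0.0733 = 0.159.

d_min ≈ 0.16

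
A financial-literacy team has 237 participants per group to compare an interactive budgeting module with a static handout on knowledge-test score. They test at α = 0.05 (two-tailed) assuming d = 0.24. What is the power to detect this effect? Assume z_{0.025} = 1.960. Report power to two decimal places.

For two equal groups, power = Φ(d·√(n/2) − z_{α/2}).
d·√(n/2) = 0.24 × √(237/2) = 0.24 × 10.886 = 2.613.
z_β = 2.613 − 1.960 = 0.653.
Power = Φ(0.653) = 0.743.

power ≈ 0.74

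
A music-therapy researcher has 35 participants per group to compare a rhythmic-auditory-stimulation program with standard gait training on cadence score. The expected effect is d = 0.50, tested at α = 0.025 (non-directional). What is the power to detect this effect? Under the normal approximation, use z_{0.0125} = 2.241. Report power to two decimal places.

For two equal groups, power = Φ(d·√(n/2) − z_{α/2}).
d·√(n/2) = 0.50 × √(35/2) = 0.50 × 4.183 = 2.092.
z_β = 2.092 − 2.241 = -0.149.
Power = Φ(-0.149) = 0.441.

power ≈ 0.44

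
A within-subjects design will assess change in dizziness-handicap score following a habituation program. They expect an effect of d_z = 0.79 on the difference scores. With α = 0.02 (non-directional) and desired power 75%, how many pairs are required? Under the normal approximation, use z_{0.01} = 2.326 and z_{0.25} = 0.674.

n = 15 pairs

For a paired (one-sample on differences) test: n = ((z_{α/2} + z_β) / d)².
z_{α/2} + z_β = 2.326 + 0.674 = 3.000.
n = (3.000 / 0.79)² = 3.797² = 14.42.
Round up.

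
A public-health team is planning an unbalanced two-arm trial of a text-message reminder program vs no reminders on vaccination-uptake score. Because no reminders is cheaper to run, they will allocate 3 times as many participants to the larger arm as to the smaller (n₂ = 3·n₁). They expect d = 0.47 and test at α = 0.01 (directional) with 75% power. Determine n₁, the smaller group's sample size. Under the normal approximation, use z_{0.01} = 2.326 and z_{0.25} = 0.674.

n₁ = 55

With allocation ratio k = n₂/n₁ = 3, Var(x̄₁−x̄₂) = σ²(1/n₁ + 1/(k·n₁)) = σ²·(k+1)/(k·n₁).
So n₁ = (1 + 1/k)·((z_{α} + z_β)/d)² = 1.333 × (3.000/0.47)².
n₁ = 1.333 × 40.74 = 54.3.
Round up: n₁ = 55, giving n₂ = 3 × 55 = 165.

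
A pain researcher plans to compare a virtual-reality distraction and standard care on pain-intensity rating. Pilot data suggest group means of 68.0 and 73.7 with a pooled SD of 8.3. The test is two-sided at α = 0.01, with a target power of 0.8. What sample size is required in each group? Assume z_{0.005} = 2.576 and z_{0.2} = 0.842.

Cohen's d = |M₁ − M₂| / SD_pooled = |68.0 − 73.7| / 8.3 = 5.7 / 8.3 = 0.687.
For two independent groups with equal n: n = 2·((z_{α/2} + z_β) / d)².
z_{α/2} + z_β = 2.576 + 0.842 = 3.418.
n = 2 × (3.418 / 0.687)² = 2 × 4.975² = 2 × 24.75 = 49.5.
Round up to the next whole participant.

n = 50 per group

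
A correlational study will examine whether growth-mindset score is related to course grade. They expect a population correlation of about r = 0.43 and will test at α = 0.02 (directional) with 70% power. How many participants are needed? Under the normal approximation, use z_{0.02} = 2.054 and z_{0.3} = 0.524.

Fisher's z: C = ½·ln((1+r)/(1−r)) = ½·ln(2.5088) = 0.4599.
n = ((z_{α} + z_β)/C)² + 3.
(2.054 + 0.524) / 0.4599 = 2.578 / 0.4599 = 5.606.
n = 5.606² + 3 = 31.42 + 3 = 34.4.
Round up.

n = 35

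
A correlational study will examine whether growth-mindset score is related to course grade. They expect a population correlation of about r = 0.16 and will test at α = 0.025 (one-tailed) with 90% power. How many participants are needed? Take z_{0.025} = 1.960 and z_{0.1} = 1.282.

n = 407

Fisher's z: C = ½·ln((1+r)/(1−r)) = ½·ln(1.3810) = 0.1614.
n = ((z_{α} + z_β)/C)² + 3.
(1.960 + 1.282) / 0.1614 = 3.242 / 0.1614 = 20.087.
n = 20.087² + 3 = 403.48 + 3 = 406.5.
Round up.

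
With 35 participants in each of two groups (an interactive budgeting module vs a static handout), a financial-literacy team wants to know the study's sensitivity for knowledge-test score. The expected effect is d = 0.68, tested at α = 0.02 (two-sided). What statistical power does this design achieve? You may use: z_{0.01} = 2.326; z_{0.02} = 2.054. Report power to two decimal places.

power ≈ 0.70

For two equal groups, power = Φ(d·√(n/2) − z_{α/2}).
d·√(n/2) = 0.68 × √(35/2) = 0.68 × 4.183 = 2.845.
z_β = 2.845 − 2.326 = 0.519.
Power = Φ(0.519) = 0.698.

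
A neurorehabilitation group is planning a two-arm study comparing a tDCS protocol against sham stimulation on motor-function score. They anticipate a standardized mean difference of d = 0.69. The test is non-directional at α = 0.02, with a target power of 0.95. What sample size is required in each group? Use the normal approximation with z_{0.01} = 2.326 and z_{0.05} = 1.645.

n = 67 per group

For two independent groups with equal n: n = 2·((z_{α/2} + z_β) / d)².
z_{α/2} + z_β = 2.326 + 1.645 = 3.971.
n = 2 × (3.971 / 0.69)² = 2 × 5.755² = 2 × 33.12 = 66.2.
Round up to the next whole participant.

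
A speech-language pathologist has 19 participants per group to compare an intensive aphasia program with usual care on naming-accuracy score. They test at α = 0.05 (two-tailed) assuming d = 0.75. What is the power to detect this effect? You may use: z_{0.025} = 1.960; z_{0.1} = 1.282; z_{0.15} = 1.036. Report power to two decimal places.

For two equal groups, power = Φ(d·√(n/2) − z_{α/2}).
d·√(n/2) = 0.75 × √(19/2) = 0.75 × 3.082 = 2.312.
z_β = 2.312 − 1.960 = 0.352.
Power = Φ(0.352) = 0.637.

power ≈ 0.64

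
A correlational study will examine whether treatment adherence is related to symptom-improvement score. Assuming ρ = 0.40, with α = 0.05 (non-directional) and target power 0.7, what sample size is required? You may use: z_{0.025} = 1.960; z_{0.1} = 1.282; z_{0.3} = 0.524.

Fisher's z: C = ½·ln((1+r)/(1−r)) = ½·ln(2.3333) = 0.4236.
n = ((z_{α/2} + z_β)/C)² + 3.
(1.960 + 0.524) / 0.4236 = 2.484 / 0.4236 = 5.864.
n = 5.864² + 3 = 34.39 + 3 = 37.4.
Round up.

n = 38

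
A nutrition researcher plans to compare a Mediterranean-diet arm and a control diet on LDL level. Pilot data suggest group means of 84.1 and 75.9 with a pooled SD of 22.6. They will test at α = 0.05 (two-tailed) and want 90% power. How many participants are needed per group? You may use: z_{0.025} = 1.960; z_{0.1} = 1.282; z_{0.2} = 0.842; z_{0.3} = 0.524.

n = 160 per group

Cohen's d = |M₁ − M₂| / SD_pooled = |84.1 − 75.9| / 22.6 = 8.2 / 22.6 = 0.363.
For two independent groups with equal n: n = 2·((z_{α/2} + z_β) / d)².
z_{α/2} + z_β = 1.960 + 1.282 = 3.242.
n = 2 × (3.242 / 0.363)² = 2 × 8.931² = 2 × 79.77 = 159.5.
Round up to the next whole participant.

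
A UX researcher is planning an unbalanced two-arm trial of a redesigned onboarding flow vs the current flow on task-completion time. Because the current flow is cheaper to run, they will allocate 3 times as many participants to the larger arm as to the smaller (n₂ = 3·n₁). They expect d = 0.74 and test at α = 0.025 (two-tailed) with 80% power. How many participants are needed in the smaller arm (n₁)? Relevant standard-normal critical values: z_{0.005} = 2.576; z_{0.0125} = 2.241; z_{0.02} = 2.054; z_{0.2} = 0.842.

n₁ = 24

With allocation ratio k = n₂/n₁ = 3, Var(x̄₁−x̄₂) = σ²(1/n₁ + 1/(k·n₁)) = σ²·(k+1)/(k·n₁).
So n₁ = (1 + 1/k)·((z_{α/2} + z_β)/d)² = 1.333 × (3.083/0.74)².
n₁ = 1.333 × 17.36 = 23.1.
Round up: n₁ = 24, giving n₂ = 3 × 24 = 72.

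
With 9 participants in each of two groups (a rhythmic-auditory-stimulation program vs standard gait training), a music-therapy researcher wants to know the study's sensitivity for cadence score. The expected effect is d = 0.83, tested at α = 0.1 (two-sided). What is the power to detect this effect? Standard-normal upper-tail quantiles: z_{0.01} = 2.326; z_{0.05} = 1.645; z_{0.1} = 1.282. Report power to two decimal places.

power ≈ 0.55

For two equal groups, power = Φ(d·√(n/2) − z_{α/2}).
d·√(n/2) = 0.83 × √(9/2) = 0.83 × 2.121 = 1.761.
z_β = 1.761 − 1.645 = 0.116.
Power = Φ(0.116) = 0.546.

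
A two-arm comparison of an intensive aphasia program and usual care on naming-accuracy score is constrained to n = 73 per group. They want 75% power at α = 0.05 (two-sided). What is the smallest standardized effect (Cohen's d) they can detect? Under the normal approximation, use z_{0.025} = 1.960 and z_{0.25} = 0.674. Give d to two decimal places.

For two independent groups of n = 73 each: d_min = (z_{α/2} + z_β)·√(2/n).
z-sum = 1.960 + 0.674 = 2.634.
d_min = 2.634 × √(2/73) = 2.634 × 0.1655 = 0.436.

d_min ≈ 0.44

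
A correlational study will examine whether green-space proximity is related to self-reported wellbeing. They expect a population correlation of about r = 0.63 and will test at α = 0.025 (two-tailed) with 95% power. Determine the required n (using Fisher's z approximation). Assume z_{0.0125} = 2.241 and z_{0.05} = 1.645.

Fisher's z: C = ½·ln((1+r)/(1−r)) = ½·ln(4.4054) = 0.7414.
n = ((z_{α/2} + z_β)/C)² + 3.
(2.241 + 1.645) / 0.7414 = 3.886 / 0.7414 = 5.241.
n = 5.241² + 3 = 27.47 + 3 = 30.5.
Round up.

n = 31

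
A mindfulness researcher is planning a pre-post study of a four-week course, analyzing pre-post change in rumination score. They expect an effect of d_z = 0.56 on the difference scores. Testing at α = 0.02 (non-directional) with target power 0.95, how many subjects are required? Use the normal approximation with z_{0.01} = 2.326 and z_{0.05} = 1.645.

For a paired (one-sample on differences) test: n = ((z_{α/2} + z_β) / d)².
z_{α/2} + z_β = 2.326 + 1.645 = 3.971.
n = (3.971 / 0.56)² = 7.091² = 50.28.
Round up.

n = 51 pairs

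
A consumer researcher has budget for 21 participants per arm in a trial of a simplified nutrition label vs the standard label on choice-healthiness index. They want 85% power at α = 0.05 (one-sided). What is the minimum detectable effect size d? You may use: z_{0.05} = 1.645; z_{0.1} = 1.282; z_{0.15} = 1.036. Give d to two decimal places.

d_min ≈ 0.83

For two independent groups of n = 21 each: d_min = (z_{α} + z_β)·√(2/n).
z-sum = 1.645 + 1.036 = 2.681.
d_min = 2.681 × √(2/21) = 2.681 × 0.3086 = 0.827.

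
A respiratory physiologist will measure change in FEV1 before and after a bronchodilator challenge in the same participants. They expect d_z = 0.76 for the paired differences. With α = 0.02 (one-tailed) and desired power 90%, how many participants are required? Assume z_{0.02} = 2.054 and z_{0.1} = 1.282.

For a paired (one-sample on differences) test: n = ((z_{α} + z_β) / d)².
z_{α} + z_β = 2.054 + 1.282 = 3.336.
n = (3.336 / 0.76)² = 4.389² = 19.27.
Round up.

n = 20 pairs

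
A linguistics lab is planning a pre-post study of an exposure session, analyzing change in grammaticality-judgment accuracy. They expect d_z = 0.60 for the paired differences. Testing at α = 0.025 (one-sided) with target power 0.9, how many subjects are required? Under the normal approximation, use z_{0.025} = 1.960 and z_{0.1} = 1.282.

For a paired (one-sample on differences) test: n = ((z_{α} + z_β) / d)².
z_{α} + z_β = 1.960 + 1.282 = 3.242.
n = (3.242 / 0.60)² = 5.403² = 29.20.
Round up.

n = 30 pairs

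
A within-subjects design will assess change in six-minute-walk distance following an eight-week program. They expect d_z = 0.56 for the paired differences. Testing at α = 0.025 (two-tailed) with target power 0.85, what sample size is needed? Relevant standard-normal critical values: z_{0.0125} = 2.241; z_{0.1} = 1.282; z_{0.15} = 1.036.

For a paired (one-sample on differences) test: n = ((z_{α/2} + z_β) / d)².
z_{α/2} + z_β = 2.241 + 1.036 = 3.277.
n = (3.277 / 0.56)² = 5.852² = 34.24.
Round up.

n = 35 pairs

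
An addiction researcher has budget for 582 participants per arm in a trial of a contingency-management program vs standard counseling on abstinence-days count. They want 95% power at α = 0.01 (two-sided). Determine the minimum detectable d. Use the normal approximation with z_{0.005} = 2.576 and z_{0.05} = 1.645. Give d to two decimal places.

For two independent groups of n = 582 each: d_min = (z_{α/2} + z_β)·√(2/n).
z-sum = 2.576 + 1.645 = 4.221.
d_min = 4.221 × √(2/582) = 4.221 × 0.0586 = 0.247.

d_min ≈ 0.25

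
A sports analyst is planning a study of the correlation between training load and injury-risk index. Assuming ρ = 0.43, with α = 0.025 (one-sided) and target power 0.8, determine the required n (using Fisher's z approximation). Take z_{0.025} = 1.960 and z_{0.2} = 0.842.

n = 41

Fisher's z: C = ½·ln((1+r)/(1−r)) = ½·ln(2.5088) = 0.4599.
n = ((z_{α} + z_β)/C)² + 3.
(1.960 + 0.842) / 0.4599 = 2.802 / 0.4599 = 6.093.
n = 6.093² + 3 = 37.12 + 3 = 40.1.
Round up.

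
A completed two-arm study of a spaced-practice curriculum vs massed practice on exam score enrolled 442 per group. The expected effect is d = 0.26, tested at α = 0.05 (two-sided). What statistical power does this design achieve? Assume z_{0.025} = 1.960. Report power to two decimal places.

power ≈ 0.97

For two equal groups, power = Φ(d·√(n/2) − z_{α/2}).
d·√(n/2) = 0.26 × √(442/2) = 0.26 × 14.866 = 3.865.
z_β = 3.865 − 1.960 = 1.905.
Power = Φ(1.905) = 0.972.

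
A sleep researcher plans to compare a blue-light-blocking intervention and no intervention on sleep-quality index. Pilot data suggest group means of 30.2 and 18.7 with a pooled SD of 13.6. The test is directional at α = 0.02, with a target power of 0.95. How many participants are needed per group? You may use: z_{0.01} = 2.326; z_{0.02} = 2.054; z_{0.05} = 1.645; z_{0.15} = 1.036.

Cohen's d = |M₁ − M₂| / SD_pooled = |30.2 − 18.7| / 13.6 = 11.5 / 13.6 = 0.846.
For two independent groups with equal n: n = 2·((z_{α} + z_β) / d)².
z_{α} + z_β = 2.054 + 1.645 = 3.699.
n = 2 × (3.699 / 0.846)² = 2 × 4.372² = 2 × 19.12 = 38.2.
Round up to the next whole participant.

n = 39 per group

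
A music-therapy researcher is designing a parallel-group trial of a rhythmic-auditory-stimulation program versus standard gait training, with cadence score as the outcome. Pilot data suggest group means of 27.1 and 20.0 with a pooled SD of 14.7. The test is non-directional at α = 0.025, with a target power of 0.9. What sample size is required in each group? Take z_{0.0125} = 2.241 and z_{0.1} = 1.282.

n = 107 per group

Cohen's d = |M₁ − M₂| / SD_pooled = |27.1 − 20.0| / 14.7 = 7.1 / 14.7 = 0.483.
For two independent groups with equal n: n = 2·((z_{α/2} + z_β) / d)².
z_{α/2} + z_β = 2.241 + 1.282 = 3.523.
n = 2 × (3.523 / 0.483)² = 2 × 7.294² = 2 × 53.20 = 106.4.
Round up to the next whole participant.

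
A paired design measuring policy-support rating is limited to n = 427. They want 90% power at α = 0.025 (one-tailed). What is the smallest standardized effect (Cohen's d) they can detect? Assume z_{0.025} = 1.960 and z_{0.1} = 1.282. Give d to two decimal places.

For a single sample (or paired design) of n = 427: d_min = (z_{α} + z_β)/√n.
z-sum = 1.960 + 1.282 = 3.242.
d_min = 3.242 / √427 = 3.242 / 20.664 = 0.157.

d_min ≈ 0.16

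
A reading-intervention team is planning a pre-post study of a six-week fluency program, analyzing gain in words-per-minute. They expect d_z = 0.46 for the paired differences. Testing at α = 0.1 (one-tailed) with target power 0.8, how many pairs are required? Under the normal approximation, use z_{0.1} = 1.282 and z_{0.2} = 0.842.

For a paired (one-sample on differences) test: n = ((z_{α} + z_β) / d)².
z_{α} + z_β = 1.282 + 0.842 = 2.124.
n = (2.124 / 0.46)² = 4.617² = 21.32.
Round up.

n = 22 pairs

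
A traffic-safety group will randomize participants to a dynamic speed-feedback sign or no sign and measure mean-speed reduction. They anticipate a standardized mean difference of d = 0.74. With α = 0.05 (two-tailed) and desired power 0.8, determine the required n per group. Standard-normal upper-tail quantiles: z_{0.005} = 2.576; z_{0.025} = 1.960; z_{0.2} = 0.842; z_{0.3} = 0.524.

n = 29 per group

For two independent groups with equal n: n = 2·((z_{α/2} + z_β) / d)².
z_{α/2} + z_β = 1.960 + 0.842 = 2.802.
n = 2 × (2.802 / 0.74)² = 2 × 3.786² = 2 × 14.34 = 28.7.
Round up to the next whole participant.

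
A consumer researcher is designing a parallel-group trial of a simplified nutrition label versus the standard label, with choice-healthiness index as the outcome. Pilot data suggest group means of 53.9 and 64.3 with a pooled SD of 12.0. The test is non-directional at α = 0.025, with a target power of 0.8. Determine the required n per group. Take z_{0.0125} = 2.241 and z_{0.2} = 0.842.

Cohen's d = |M₁ − M₂| / SD_pooled = |53.9 − 64.3| / 12.0 = 10.4 / 12.0 = 0.867.
For two independent groups with equal n: n = 2·((z_{α/2} + z_β) / d)².
z_{α/2} + z_β = 2.241 + 0.842 = 3.083.
n = 2 × (3.083 / 0.867)² = 2 × 3.556² = 2 × 12.64 = 25.3.
Round up to the next whole participant.

n = 26 per group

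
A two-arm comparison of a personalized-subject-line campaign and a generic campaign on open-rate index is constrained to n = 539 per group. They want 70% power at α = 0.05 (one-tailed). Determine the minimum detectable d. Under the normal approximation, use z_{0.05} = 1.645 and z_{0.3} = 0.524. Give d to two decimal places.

d_min ≈ 0.13

For two independent groups of n = 539 each: d_min = (z_{α} + z_β)·√(2/n).
z-sum = 1.645 + 0.524 = 2.169.
d_min = 2.169 × √(2/539) = 2.169 × 0.0609 = 0.132.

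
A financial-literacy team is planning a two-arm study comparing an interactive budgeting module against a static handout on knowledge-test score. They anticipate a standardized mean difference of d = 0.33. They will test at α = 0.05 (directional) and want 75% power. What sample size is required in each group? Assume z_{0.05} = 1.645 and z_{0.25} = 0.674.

For two independent groups with equal n: n = 2·((z_{α} + z_β) / d)².
z_{α} + z_β = 1.645 + 0.674 = 2.319.
n = 2 × (2.319 / 0.33)² = 2 × 7.027² = 2 × 49.38 = 98.8.
Round up to the next whole participant.

n = 99 per group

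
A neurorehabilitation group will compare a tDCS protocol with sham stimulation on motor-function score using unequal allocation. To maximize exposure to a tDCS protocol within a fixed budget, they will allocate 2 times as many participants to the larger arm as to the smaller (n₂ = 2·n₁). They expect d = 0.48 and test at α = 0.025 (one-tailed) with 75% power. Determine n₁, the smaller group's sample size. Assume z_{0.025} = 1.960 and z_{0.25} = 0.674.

n₁ = 46

With allocation ratio k = n₂/n₁ = 2, Var(x̄₁−x̄₂) = σ²(1/n₁ + 1/(k·n₁)) = σ²·(k+1)/(k·n₁).
So n₁ = (1 + 1/k)·((z_{α} + z_β)/d)² = 1.500 × (2.634/0.48)².
n₁ = 1.500 × 30.11 = 45.2.
Round up: n₁ = 46, giving n₂ = 2 × 46 = 92.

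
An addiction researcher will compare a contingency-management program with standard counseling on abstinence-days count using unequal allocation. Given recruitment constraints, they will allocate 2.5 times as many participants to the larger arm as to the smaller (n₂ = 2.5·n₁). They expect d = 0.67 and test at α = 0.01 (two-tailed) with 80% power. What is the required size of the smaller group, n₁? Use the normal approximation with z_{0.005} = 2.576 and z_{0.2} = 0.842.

With allocation ratio k = n₂/n₁ = 2.5, Var(x̄₁−x̄₂) = σ²(1/n₁ + 1/(k·n₁)) = σ²·(k+1)/(k·n₁).
So n₁ = (1 + 1/k)·((z_{α/2} + z_β)/d)² = 1.400 × (3.418/0.67)².
n₁ = 1.400 × 26.03 = 36.4.
Round up: n₁ = 37, giving n₂ = ⌈2.5 × 37⌉ = ⌈92.5⌉ = 93.

n₁ = 37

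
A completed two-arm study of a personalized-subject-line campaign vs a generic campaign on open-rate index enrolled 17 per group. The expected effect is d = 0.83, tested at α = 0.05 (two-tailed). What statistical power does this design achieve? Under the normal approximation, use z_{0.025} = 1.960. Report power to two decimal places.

For two equal groups, power = Φ(d·√(n/2) − z_{α/2}).
d·√(n/2) = 0.83 × √(17/2) = 0.83 × 2.915 = 2.420.
z_β = 2.420 − 1.960 = 0.460.
Power = Φ(0.460) = 0.677.

power ≈ 0.68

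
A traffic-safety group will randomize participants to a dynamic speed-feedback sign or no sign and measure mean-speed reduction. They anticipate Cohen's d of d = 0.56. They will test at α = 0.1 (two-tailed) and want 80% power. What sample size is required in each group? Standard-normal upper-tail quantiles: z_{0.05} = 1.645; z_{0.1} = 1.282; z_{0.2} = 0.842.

For two independent groups with equal n: n = 2·((z_{α/2} + z_β) / d)².
z_{α/2} + z_β = 1.645 + 0.842 = 2.487.
n = 2 × (2.487 / 0.56)² = 2 × 4.441² = 2 × 19.72 = 39.4.
Round up to the next whole participant.

n = 40 per group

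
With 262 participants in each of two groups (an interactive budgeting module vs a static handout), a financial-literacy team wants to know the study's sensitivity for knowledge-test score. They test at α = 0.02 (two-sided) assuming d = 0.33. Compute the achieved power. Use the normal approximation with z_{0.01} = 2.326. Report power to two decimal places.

power ≈ 0.93

For two equal groups, power = Φ(d·√(n/2) − z_{α/2}).
d·√(n/2) = 0.33 × √(262/2) = 0.33 × 11.446 = 3.777.
z_β = 3.777 − 2.326 = 1.451.
Power = Φ(1.451) = 0.927.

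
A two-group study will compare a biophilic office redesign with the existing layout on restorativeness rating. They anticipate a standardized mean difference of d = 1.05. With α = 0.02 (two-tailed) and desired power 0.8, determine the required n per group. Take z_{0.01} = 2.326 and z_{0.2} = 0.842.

n = 19 per group

For two independent groups with equal n: n = 2·((z_{α/2} + z_β) / d)².
z_{α/2} + z_β = 2.326 + 0.842 = 3.168.
n = 2 × (3.168 / 1.05)² = 2 × 3.017² = 2 × 9.10 = 18.2.
Round up to the next whole participant.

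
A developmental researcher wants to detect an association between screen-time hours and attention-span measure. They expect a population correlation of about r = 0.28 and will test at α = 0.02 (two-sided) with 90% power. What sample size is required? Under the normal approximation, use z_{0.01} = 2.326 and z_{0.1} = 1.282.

Fisher's z: C = ½·ln((1+r)/(1−r)) = ½·ln(1.7778) = 0.2877.
n = ((z_{α/2} + z_β)/C)² + 3.
(2.326 + 1.282) / 0.2877 = 3.608 / 0.2877 = 12.541.
n = 12.541² + 3 = 157.27 + 3 = 160.3.
Round up.

n = 161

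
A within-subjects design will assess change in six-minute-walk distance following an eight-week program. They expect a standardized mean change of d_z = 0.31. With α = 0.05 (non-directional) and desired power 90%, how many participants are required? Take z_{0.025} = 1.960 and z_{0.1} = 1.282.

n = 110 pairs

For a paired (one-sample on differences) test: n = ((z_{α/2} + z_β) / d)².
z_{α/2} + z_β = 1.960 + 1.282 = 3.242.
n = (3.242 / 0.31)² = 10.458² = 109.37.
Round up.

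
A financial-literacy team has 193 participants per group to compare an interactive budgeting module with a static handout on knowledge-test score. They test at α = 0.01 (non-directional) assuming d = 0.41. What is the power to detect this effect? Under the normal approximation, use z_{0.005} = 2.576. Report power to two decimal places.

power ≈ 0.93

For two equal groups, power = Φ(d·√(n/2) − z_{α/2}).
d·√(n/2) = 0.41 × √(193/2) = 0.41 × 9.823 = 4.028.
z_β = 4.028 − 2.576 = 1.452.
Power = Φ(1.452) = 0.927.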